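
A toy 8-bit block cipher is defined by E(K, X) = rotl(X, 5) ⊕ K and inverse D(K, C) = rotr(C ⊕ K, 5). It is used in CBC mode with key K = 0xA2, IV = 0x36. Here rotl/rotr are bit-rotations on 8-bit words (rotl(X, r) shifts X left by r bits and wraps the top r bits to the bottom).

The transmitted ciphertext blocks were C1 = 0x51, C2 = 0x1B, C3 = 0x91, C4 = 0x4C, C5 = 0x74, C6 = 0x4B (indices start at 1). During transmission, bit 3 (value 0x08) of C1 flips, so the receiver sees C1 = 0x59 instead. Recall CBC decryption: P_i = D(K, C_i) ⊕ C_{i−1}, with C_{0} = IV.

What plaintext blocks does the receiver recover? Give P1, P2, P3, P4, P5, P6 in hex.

P1 = 0xE9, P2 = 0x94, P3 = 0x82, P4 = 0xE6, P5 = 0xFA, P6 = 0x3B

Only C1 changed, to 0x59. In CBC, a change in C_i garbles P_i and flips the same bit in P_{i+1}. Decrypting the received ciphertext:
P1: D(K, 0x59) = 0xDF; 0xDF ⊕ 0x36 = 0xE9.
P2: D(K, 0x1B) = 0xCD; 0xCD ⊕ 0x59 = 0x94.
P3: D(K, 0x91) = 0x99; 0x99 ⊕ 0x1B = 0x82.
P4: D(K, 0x4C) = 0x77; 0x77 ⊕ 0x91 = 0xE6.
P5: D(K, 0x74) = 0xB6; 0xB6 ⊕ 0x4C = 0xFA.
P6: D(K, 0x4B) = 0x4F; 0x4F ⊕ 0x74 = 0x3B.
Blocks that differ from the original plaintext: P1, P2.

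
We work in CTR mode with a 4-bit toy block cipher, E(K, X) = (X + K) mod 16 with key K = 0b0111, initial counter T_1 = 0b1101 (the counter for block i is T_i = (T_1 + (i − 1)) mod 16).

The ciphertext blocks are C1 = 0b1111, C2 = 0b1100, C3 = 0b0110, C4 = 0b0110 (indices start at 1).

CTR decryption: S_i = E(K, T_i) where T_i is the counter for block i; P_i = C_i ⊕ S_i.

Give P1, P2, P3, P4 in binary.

P1: T = 0b1101, S = E(K, T) = 0b0100; 0b1111 ⊕ 0b0100 = 0b1011.
P2: T = 0b1110, S = E(K, T) = 0b0101; 0b1100 ⊕ 0b0101 = 0b1001.
P3: T = 0b1111, S = E(K, T) = 0b0110; 0b0110 ⊕ 0b0110 = 0b0000.
P4: T = 0b0000, S = E(K, T) = 0b0111; 0b0110 ⊕ 0b0111 = 0b0001.

P1 = 0b1011, P2 = 0b1001, P3 = 0b0000, P4 = 0b0001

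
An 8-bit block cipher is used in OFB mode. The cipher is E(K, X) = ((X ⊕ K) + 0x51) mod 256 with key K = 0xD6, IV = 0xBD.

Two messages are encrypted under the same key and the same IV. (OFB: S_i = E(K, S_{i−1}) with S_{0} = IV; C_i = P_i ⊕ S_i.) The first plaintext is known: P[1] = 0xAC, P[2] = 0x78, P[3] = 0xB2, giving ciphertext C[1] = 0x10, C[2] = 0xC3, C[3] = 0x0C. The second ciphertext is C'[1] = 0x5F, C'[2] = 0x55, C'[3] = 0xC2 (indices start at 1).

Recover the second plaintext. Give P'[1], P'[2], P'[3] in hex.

P'[1] = 0xE3, P'[2] = 0xEE, P'[3] = 0x7C

In OFB with a reused IV, both messages share the same keystream S_i, so C_i ⊕ C'_i = P_i ⊕ P'_i and thus P'_i = P_i ⊕ C_i ⊕ C'_i.
P'[1]: 0xAC ⊕ 0x10 ⊕ 0x5F = 0xE3.
P'[2]: 0x78 ⊕ 0xC3 ⊕ 0x55 = 0xEE.
P'[3]: 0xB2 ⊕ 0x0C ⊕ 0xC2 = 0x7C.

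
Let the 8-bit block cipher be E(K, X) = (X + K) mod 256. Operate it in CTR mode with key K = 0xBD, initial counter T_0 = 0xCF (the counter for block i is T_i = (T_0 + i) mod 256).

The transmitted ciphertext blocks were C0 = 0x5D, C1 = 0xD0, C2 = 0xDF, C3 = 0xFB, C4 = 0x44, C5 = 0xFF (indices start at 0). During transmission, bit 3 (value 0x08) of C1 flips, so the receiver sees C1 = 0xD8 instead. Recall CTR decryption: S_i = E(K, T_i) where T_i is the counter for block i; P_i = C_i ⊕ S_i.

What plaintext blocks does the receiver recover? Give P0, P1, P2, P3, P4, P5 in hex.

Only C1 changed, to 0xD8. In CTR, a change in C_i flips the same bit in P_i only; the keystream is unaffected. Decrypting the received ciphertext:
P0: T = 0xCF, S = E(K, T) = 0x8C; 0x5D ⊕ 0x8C = 0xD1.
P1: T = 0xD0, S = E(K, T) = 0x8D; 0xD8 ⊕ 0x8D = 0x55.
P2: T = 0xD1, S = E(K, T) = 0x8E; 0xDF ⊕ 0x8E = 0x51.
P3: T = 0xD2, S = E(K, T) = 0x8F; 0xFB ⊕ 0x8F = 0x74.
P4: T = 0xD3, S = E(K, T) = 0x90; 0x44 ⊕ 0x90 = 0xD4.
P5: T = 0xD4, S = E(K, T) = 0x91; 0xFF ⊕ 0x91 = 0x6E.
Blocks that differ from the original plaintext: P1.

P0 = 0xD1, P1 = 0x55, P2 = 0x51, P3 = 0x74, P4 = 0xD4, P5 = 0x6E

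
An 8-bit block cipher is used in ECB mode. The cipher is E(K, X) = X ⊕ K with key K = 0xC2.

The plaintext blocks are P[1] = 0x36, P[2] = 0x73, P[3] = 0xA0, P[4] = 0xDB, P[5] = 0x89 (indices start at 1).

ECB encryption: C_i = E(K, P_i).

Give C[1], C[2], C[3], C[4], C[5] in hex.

C[1]: E(K, 0x36) = 0xF4.
C[2]: E(K, 0x73) = 0xB1.
C[3]: E(K, 0xA0) = 0x62.
C[4]: E(K, 0xDB) = 0x19.
C[5]: E(K, 0x89) = 0x4B.

C[1] = 0xF4, C[2] = 0xB1, C[3] = 0x62, C[4] = 0x19, C[5] = 0x4B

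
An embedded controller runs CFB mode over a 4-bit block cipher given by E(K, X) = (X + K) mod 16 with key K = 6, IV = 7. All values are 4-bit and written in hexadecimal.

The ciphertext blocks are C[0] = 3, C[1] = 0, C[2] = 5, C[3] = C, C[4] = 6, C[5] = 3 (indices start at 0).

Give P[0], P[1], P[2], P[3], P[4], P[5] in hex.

CFB decryption: P_i = C_i ⊕ E(K, C_{i−1}), with C_{−1} = IV.
P[0]: E(K, 7) = D; 3 ⊕ D = E.
P[1]: E(K, 3) = 9; 0 ⊕ 9 = 9.
P[2]: E(K, 0) = 6; 5 ⊕ 6 = 3.
P[3]: E(K, 5) = B; C ⊕ B = 7.
P[4]: E(K, C) = 2; 6 ⊕ 2 = 4.
P[5]: E(K, 6) = C; 3 ⊕ C = F.

P[0] = E, P[1] = 9, P[2] = 3, P[3] = 7, P[4] = 4, P[5] = F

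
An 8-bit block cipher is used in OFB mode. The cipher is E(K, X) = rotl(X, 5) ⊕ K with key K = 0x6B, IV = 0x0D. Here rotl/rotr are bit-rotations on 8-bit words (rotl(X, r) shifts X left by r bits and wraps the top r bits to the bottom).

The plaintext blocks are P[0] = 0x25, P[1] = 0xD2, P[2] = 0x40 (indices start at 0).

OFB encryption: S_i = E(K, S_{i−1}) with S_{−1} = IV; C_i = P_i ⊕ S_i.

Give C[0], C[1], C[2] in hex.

C[0] = 0xEF, C[1] = 0xE0, C[2] = 0x6D

C[0]: S = E(K, 0x0D) = 0xCA; 0x25 ⊕ 0xCA = 0xEF.
C[1]: S = E(K, 0xCA) = 0x32; 0xD2 ⊕ 0x32 = 0xE0.
C[2]: S = E(K, 0x32) = 0x2D; 0x40 ⊕ 0x2D = 0x6D.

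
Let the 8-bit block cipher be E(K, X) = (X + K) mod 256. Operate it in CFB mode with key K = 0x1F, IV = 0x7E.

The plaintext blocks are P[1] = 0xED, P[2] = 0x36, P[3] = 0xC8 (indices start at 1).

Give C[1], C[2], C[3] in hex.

C[1] = 0x70, C[2] = 0xB9, C[3] = 0x10

CFB encryption: C_i = P_i ⊕ E(K, C_{i−1}), with C_{0} = IV.
C[1]: E(K, 0x7E) = 0x9D; 0xED ⊕ 0x9D = 0x70.
C[2]: E(K, 0x70) = 0x8F; 0x36 ⊕ 0x8F = 0xB9.
C[3]: E(K, 0xB9) = 0xD8; 0xC8 ⊕ 0xD8 = 0x10.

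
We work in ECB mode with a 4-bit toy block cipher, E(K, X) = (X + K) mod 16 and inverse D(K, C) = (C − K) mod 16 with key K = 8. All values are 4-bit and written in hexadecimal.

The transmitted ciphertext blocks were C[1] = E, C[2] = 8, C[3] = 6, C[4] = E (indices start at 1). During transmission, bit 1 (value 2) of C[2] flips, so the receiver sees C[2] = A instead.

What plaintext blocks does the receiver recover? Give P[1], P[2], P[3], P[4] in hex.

P[1] = 6, P[2] = 2, P[3] = E, P[4] = 6

ECB decryption: P_i = D(K, C_i).
Only C[2] changed, to A. In ECB, a change in C_i affects only P_i. Decrypting the received ciphertext:
P[1]: D(K, E) = 6.
P[2]: D(K, A) = 2.
P[3]: D(K, 6) = E.
P[4]: D(K, E) = 6.
Blocks that differ from the original plaintext: P[2].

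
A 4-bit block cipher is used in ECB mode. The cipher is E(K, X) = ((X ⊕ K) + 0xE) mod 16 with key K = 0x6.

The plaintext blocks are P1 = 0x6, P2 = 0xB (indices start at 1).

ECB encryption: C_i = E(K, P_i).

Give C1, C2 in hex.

C1: E(K, 0x6) = 0xE.
C2: E(K, 0xB) = 0xB.

C1 = 0xE, C2 = 0xB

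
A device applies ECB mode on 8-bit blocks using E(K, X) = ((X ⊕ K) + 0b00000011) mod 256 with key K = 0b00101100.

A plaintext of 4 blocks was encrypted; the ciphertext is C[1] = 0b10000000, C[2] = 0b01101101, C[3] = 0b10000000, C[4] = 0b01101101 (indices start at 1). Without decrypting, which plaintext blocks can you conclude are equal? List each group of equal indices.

ECB encrypts each block independently with the same key, so equal ciphertext blocks imply equal plaintext blocks.
C[1] = C[3] = 0b10000000, so P[1] = P[3].
C[2] = C[4] = 0b01101101, so P[2] = P[4].

P[1] = P[3]; P[2] = P[4]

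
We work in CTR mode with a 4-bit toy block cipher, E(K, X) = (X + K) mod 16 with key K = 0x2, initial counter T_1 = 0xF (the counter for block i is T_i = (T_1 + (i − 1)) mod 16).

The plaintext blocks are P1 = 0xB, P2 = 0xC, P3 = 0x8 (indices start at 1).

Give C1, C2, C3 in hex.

C1 = 0xA, C2 = 0xE, C3 = 0xB

CTR encryption: S_i = E(K, T_i) where T_i is the counter for block i; C_i = P_i ⊕ S_i.
C1: T = 0xF, S = E(K, T) = 0x1; 0xB ⊕ 0x1 = 0xA.
C2: T = 0x0, S = E(K, T) = 0x2; 0xC ⊕ 0x2 = 0xE.
C3: T = 0x1, S = E(K, T) = 0x3; 0x8 ⊕ 0x3 = 0xB.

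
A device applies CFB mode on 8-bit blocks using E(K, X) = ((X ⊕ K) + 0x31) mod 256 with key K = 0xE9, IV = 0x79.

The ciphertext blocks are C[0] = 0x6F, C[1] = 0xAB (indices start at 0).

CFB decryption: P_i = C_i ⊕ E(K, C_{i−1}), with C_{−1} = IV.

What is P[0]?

P[0]: E(K, 0x79) = 0xC1; 0x6F ⊕ 0xC1 = 0xAE.

P[0] = 0xAE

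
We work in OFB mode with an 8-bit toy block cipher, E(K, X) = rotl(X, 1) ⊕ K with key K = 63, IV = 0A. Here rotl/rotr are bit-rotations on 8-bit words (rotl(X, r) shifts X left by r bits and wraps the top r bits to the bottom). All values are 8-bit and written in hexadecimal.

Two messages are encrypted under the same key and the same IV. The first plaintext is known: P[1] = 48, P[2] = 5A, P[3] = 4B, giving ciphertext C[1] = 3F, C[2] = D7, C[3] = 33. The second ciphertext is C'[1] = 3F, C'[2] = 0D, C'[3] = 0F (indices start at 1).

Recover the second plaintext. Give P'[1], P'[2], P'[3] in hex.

In OFB with a reused IV, both messages share the same keystream S_i, so C_i ⊕ C'_i = P_i ⊕ P'_i and thus P'_i = P_i ⊕ C_i ⊕ C'_i.
P'[1]: 48 ⊕ 3F ⊕ 3F = 48.
P'[2]: 5A ⊕ D7 ⊕ 0D = 80.
P'[3]: 4B ⊕ 33 ⊕ 0F = 77.

P'[1] = 48, P'[2] = 80, P'[3] = 77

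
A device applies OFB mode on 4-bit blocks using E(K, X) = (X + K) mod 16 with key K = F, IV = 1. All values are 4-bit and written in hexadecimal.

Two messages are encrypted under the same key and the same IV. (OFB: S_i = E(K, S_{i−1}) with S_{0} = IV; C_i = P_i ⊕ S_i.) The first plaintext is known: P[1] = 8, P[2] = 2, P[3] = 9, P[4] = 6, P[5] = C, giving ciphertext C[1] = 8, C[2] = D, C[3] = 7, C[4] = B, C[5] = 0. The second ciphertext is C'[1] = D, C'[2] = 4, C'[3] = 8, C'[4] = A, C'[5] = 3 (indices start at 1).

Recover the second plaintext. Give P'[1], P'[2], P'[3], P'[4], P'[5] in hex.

P'[1] = D, P'[2] = B, P'[3] = 6, P'[4] = 7, P'[5] = F

In OFB with a reused IV, both messages share the same keystream S_i, so C_i ⊕ C'_i = P_i ⊕ P'_i and thus P'_i = P_i ⊕ C_i ⊕ C'_i.
P'[1]: 8 ⊕ 8 ⊕ D = D.
P'[2]: 2 ⊕ D ⊕ 4 = B.
P'[3]: 9 ⊕ 7 ⊕ 8 = 6.
P'[4]: 6 ⊕ B ⊕ A = 7.
P'[5]: C ⊕ 0 ⊕ 3 = F.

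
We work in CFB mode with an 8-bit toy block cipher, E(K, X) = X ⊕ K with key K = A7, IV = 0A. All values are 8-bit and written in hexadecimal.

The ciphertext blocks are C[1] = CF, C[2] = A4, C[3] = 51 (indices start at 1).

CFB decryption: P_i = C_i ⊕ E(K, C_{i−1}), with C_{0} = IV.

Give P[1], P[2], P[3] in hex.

P[1]: E(K, 0A) = AD; CF ⊕ AD = 62.
P[2]: E(K, CF) = 68; A4 ⊕ 68 = CC.
P[3]: E(K, A4) = 03; 51 ⊕ 03 = 52.

P[1] = 62, P[2] = CC, P[3] = 52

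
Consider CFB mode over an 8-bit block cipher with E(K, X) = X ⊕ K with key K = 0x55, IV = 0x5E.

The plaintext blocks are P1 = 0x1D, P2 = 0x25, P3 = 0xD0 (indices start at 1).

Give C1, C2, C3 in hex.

CFB encryption: C_i = P_i ⊕ E(K, C_{i−1}), with C_{0} = IV.
C1: E(K, 0x5E) = 0x0B; 0x1D ⊕ 0x0B = 0x16.
C2: E(K, 0x16) = 0x43; 0x25 ⊕ 0x43 = 0x66.
C3: E(K, 0x66) = 0x33; 0xD0 ⊕ 0x33 = 0xE3.

C1 = 0x16, C2 = 0x66, C3 = 0xE3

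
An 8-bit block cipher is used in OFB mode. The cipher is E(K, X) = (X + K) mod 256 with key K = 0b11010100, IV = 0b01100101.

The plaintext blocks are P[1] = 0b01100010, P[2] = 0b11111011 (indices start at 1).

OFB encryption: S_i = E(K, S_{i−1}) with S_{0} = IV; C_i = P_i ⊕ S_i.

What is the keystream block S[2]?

0b00001101

C[1]: S = E(K, 0b01100101) = 0b00111001; 0b01100010 ⊕ 0b00111001 = 0b01011011.
C[2]: S = E(K, 0b00111001) = 0b00001101; 0b11111011 ⊕ 0b00001101 = 0b11110110.
So S[2] = 0b00001101.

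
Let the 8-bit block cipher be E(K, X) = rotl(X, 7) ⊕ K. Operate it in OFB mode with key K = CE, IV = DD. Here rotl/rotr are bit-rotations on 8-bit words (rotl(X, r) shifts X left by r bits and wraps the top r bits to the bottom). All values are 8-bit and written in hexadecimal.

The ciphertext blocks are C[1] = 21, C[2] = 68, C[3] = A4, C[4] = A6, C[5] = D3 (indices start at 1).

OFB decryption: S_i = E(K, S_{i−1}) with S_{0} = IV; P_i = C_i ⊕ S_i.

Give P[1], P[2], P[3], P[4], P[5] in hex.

P[1]: S = E(K, DD) = 20; 21 ⊕ 20 = 01.
P[2]: S = E(K, 20) = DE; 68 ⊕ DE = B6.
P[3]: S = E(K, DE) = A1; A4 ⊕ A1 = 05.
P[4]: S = E(K, A1) = 1E; A6 ⊕ 1E = B8.
P[5]: S = E(K, 1E) = C1; D3 ⊕ C1 = 12.

P[1] = 01, P[2] = B6, P[3] = 05, P[4] = B8, P[5] = 12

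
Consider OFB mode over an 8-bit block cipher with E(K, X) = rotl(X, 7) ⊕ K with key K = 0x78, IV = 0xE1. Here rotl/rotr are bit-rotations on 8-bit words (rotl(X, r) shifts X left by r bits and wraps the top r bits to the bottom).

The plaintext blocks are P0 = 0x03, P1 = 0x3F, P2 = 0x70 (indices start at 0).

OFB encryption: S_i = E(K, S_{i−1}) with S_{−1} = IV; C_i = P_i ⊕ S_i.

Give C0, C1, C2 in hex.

C0 = 0x8B, C1 = 0x03, C2 = 0x16

C0: S = E(K, 0xE1) = 0x88; 0x03 ⊕ 0x88 = 0x8B.
C1: S = E(K, 0x88) = 0x3C; 0x3F ⊕ 0x3C = 0x03.
C2: S = E(K, 0x3C) = 0x66; 0x70 ⊕ 0x66 = 0x16.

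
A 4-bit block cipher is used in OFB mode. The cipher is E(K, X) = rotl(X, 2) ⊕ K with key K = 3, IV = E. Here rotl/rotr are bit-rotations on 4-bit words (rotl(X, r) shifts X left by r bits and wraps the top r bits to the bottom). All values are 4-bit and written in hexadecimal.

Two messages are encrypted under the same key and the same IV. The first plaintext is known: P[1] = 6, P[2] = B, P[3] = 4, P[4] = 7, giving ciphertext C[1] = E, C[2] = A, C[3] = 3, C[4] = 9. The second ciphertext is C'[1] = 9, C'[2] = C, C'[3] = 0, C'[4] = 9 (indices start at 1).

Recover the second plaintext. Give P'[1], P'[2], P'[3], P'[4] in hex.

In OFB with a reused IV, both messages share the same keystream S_i, so C_i ⊕ C'_i = P_i ⊕ P'_i and thus P'_i = P_i ⊕ C_i ⊕ C'_i.
P'[1]: 6 ⊕ E ⊕ 9 = 1.
P'[2]: B ⊕ A ⊕ C = D.
P'[3]: 4 ⊕ 3 ⊕ 0 = 7.
P'[4]: 7 ⊕ 9 ⊕ 9 = 7.

P'[1] = 1, P'[2] = D, P'[3] = 7, P'[4] = 7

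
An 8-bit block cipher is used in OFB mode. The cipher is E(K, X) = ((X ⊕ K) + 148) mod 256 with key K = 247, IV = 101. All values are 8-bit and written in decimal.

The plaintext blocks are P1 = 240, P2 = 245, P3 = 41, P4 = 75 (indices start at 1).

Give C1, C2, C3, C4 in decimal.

OFB encryption: S_i = E(K, S_{i−1}) with S_{0} = IV; C_i = P_i ⊕ S_i.
C1: S = E(K, 101) = 38; 240 ⊕ 38 = 214.
C2: S = E(K, 38) = 101; 245 ⊕ 101 = 144.
C3: S = E(K, 101) = 38; 41 ⊕ 38 = 15.
C4: S = E(K, 38) = 101; 75 ⊕ 101 = 46.

C1 = 214, C2 = 144, C3 = 15, C4 = 46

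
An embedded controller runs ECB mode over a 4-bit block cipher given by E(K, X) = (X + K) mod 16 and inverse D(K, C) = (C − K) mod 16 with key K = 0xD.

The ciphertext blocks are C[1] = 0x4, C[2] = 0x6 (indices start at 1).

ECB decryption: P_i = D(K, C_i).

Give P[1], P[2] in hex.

P[1] = 0x7, P[2] = 0x9

P[1]: D(K, 0x4) = 0x7.
P[2]: D(K, 0x6) = 0x9.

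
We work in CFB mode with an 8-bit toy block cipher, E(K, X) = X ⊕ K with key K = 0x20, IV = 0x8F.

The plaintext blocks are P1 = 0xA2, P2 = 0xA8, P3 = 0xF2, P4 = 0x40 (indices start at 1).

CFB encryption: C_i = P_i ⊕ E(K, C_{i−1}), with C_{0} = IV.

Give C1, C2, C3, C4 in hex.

C1 = 0x0D, C2 = 0x85, C3 = 0x57, C4 = 0x37

C1: E(K, 0x8F) = 0xAF; 0xA2 ⊕ 0xAF = 0x0D.
C2: E(K, 0x0D) = 0x2D; 0xA8 ⊕ 0x2D = 0x85.
C3: E(K, 0x85) = 0xA5; 0xF2 ⊕ 0xA5 = 0x57.
C4: E(K, 0x57) = 0x77; 0x40 ⊕ 0x77 = 0x37.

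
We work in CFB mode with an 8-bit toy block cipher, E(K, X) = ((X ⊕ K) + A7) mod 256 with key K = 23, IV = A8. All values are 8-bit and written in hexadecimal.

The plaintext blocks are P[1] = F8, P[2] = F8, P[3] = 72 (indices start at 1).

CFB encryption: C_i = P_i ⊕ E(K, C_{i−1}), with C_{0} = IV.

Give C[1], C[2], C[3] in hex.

C[1]: E(K, A8) = 32; F8 ⊕ 32 = CA.
C[2]: E(K, CA) = 90; F8 ⊕ 90 = 68.
C[3]: E(K, 68) = F2; 72 ⊕ F2 = 80.

C[1] = CA, C[2] = 68, C[3] = 80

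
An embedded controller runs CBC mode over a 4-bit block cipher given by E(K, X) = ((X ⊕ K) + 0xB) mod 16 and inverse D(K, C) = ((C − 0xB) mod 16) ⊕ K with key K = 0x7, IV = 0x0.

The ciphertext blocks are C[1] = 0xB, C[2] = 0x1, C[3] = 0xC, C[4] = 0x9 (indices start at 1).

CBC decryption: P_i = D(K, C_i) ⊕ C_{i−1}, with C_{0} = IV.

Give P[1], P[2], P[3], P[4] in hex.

P[1] = 0x7, P[2] = 0xA, P[3] = 0x7, P[4] = 0x5

P[1]: D(K, 0xB) = 0x7; 0x7 ⊕ 0x0 = 0x7.
P[2]: D(K, 0x1) = 0x1; 0x1 ⊕ 0xB = 0xA.
P[3]: D(K, 0xC) = 0x6; 0x6 ⊕ 0x1 = 0x7.
P[4]: D(K, 0x9) = 0x9; 0x9 ⊕ 0xC = 0x5.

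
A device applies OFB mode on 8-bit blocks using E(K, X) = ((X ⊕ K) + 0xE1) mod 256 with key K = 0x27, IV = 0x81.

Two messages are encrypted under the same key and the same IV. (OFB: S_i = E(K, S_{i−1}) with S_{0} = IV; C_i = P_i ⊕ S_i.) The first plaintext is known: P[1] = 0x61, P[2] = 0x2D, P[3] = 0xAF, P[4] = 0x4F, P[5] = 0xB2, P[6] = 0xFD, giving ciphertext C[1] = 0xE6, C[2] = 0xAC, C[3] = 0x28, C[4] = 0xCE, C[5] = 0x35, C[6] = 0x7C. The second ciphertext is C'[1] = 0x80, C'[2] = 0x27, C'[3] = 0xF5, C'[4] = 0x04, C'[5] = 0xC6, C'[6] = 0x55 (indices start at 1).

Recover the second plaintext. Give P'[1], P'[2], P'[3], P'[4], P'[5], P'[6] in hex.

In OFB with a reused IV, both messages share the same keystream S_i, so C_i ⊕ C'_i = P_i ⊕ P'_i and thus P'_i = P_i ⊕ C_i ⊕ C'_i.
P'[1]: 0x61 ⊕ 0xE6 ⊕ 0x80 = 0x07.
P'[2]: 0x2D ⊕ 0xAC ⊕ 0x27 = 0xA6.
P'[3]: 0xAF ⊕ 0x28 ⊕ 0xF5 = 0x72.
P'[4]: 0x4F ⊕ 0xCE ⊕ 0x04 = 0x85.
P'[5]: 0xB2 ⊕ 0x35 ⊕ 0xC6 = 0x41.
P'[6]: 0xFD ⊕ 0x7C ⊕ 0x55 = 0xD4.

P'[1] = 0x07, P'[2] = 0xA6, P'[3] = 0x72, P'[4] = 0x85, P'[5] = 0x41, P'[6] = 0xD4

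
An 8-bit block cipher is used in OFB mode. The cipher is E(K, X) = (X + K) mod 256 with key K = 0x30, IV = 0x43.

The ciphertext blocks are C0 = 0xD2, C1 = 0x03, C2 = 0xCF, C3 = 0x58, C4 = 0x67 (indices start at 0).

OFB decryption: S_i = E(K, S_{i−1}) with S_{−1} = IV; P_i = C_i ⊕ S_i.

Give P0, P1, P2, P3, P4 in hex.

P0: S = E(K, 0x43) = 0x73; 0xD2 ⊕ 0x73 = 0xA1.
P1: S = E(K, 0x73) = 0xA3; 0x03 ⊕ 0xA3 = 0xA0.
P2: S = E(K, 0xA3) = 0xD3; 0xCF ⊕ 0xD3 = 0x1C.
P3: S = E(K, 0xD3) = 0x03; 0x58 ⊕ 0x03 = 0x5B.
P4: S = E(K, 0x03) = 0x33; 0x67 ⊕ 0x33 = 0x54.

P0 = 0xA1, P1 = 0xA0, P2 = 0x1C, P3 = 0x5B, P4 = 0x54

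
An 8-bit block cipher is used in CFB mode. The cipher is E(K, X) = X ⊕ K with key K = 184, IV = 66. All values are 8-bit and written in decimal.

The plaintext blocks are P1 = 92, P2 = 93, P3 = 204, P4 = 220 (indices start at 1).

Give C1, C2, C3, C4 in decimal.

C1 = 166, C2 = 67, C3 = 55, C4 = 83

CFB encryption: C_i = P_i ⊕ E(K, C_{i−1}), with C_{0} = IV.
C1: E(K, 66) = 250; 92 ⊕ 250 = 166.
C2: E(K, 166) = 30; 93 ⊕ 30 = 67.
C3: E(K, 67) = 251; 204 ⊕ 251 = 55.
C4: E(K, 55) = 143; 220 ⊕ 143 = 83.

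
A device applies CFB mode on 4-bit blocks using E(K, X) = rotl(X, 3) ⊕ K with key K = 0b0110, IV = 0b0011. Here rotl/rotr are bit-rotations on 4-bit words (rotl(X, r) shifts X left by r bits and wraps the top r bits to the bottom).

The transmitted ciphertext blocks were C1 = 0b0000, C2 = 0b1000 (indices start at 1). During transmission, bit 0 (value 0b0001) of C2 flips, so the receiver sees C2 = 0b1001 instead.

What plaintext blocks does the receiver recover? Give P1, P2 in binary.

P1 = 0b1111, P2 = 0b1111

CFB decryption: P_i = C_i ⊕ E(K, C_{i−1}), with C_{0} = IV.
Only C2 changed, to 0b1001. In CFB, a change in C_i flips the same bit in P_i and garbles P_{i+1}. Decrypting the received ciphertext:
P1: E(K, 0b0011) = 0b1111; 0b0000 ⊕ 0b1111 = 0b1111.
P2: E(K, 0b0000) = 0b0110; 0b1001 ⊕ 0b0110 = 0b1111.
Blocks that differ from the original plaintext: P2.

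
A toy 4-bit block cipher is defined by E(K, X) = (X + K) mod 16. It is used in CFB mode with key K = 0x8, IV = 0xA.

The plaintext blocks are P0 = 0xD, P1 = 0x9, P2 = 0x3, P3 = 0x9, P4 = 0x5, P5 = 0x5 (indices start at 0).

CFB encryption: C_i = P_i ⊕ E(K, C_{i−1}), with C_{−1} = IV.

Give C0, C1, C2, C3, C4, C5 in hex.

C0: E(K, 0xA) = 0x2; 0xD ⊕ 0x2 = 0xF.
C1: E(K, 0xF) = 0x7; 0x9 ⊕ 0x7 = 0xE.
C2: E(K, 0xE) = 0x6; 0x3 ⊕ 0x6 = 0x5.
C3: E(K, 0x5) = 0xD; 0x9 ⊕ 0xD = 0x4.
C4: E(K, 0x4) = 0xC; 0x5 ⊕ 0xC = 0x9.
C5: E(K, 0x9) = 0x1; 0x5 ⊕ 0x1 = 0x4.

C0 = 0xF, C1 = 0xE, C2 = 0x5, C3 = 0x4, C4 = 0x9, C5 = 0x4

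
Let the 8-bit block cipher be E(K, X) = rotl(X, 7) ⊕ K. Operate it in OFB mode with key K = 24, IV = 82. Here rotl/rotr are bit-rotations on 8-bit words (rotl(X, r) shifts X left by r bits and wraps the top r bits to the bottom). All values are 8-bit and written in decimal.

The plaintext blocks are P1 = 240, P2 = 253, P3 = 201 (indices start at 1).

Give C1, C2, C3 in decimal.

C1 = 193, C2 = 125, C3 = 145

OFB encryption: S_i = E(K, S_{i−1}) with S_{0} = IV; C_i = P_i ⊕ S_i.
C1: S = E(K, 82) = 49; 240 ⊕ 49 = 193.
C2: S = E(K, 49) = 128; 253 ⊕ 128 = 125.
C3: S = E(K, 128) = 88; 201 ⊕ 88 = 145.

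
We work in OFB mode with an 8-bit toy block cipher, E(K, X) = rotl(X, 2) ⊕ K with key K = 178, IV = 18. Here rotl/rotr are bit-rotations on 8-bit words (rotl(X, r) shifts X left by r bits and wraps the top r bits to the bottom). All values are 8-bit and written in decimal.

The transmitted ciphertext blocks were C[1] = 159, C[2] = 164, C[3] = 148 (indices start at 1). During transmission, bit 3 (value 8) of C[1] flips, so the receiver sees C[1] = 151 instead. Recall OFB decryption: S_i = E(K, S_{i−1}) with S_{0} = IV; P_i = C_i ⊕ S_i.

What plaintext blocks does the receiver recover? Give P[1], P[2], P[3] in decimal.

Only C[1] changed, to 151. In OFB, a change in C_i flips the same bit in P_i only; the keystream is unaffected. Decrypting the received ciphertext:
P[1]: S = E(K, 18) = 250; 151 ⊕ 250 = 109.
P[2]: S = E(K, 250) = 89; 164 ⊕ 89 = 253.
P[3]: S = E(K, 89) = 215; 148 ⊕ 215 = 67.
Blocks that differ from the original plaintext: P[1].

P[1] = 109, P[2] = 253, P[3] = 67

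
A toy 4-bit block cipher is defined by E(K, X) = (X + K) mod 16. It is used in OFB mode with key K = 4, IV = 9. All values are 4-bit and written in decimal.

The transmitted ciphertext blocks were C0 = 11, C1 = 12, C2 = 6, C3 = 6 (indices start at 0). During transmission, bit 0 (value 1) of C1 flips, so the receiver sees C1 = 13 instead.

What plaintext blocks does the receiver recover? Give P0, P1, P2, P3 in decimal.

P0 = 6, P1 = 12, P2 = 3, P3 = 15

OFB decryption: S_i = E(K, S_{i−1}) with S_{−1} = IV; P_i = C_i ⊕ S_i.
Only C1 changed, to 13. In OFB, a change in C_i flips the same bit in P_i only; the keystream is unaffected. Decrypting the received ciphertext:
P0: S = E(K, 9) = 13; 11 ⊕ 13 = 6.
P1: S = E(K, 13) = 1; 13 ⊕ 1 = 12.
P2: S = E(K, 1) = 5; 6 ⊕ 5 = 3.
P3: S = E(K, 5) = 9; 6 ⊕ 9 = 15.
Blocks that differ from the original plaintext: P1.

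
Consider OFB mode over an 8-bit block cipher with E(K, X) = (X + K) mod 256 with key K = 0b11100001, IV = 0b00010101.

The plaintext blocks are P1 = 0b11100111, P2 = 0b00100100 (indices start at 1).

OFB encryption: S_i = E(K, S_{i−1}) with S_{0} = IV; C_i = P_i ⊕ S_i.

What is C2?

C1: S = E(K, 0b00010101) = 0b11110110; 0b11100111 ⊕ 0b11110110 = 0b00010001.
C2: S = E(K, 0b11110110) = 0b11010111; 0b00100100 ⊕ 0b11010111 = 0b11110011.

C2 = 0b11110011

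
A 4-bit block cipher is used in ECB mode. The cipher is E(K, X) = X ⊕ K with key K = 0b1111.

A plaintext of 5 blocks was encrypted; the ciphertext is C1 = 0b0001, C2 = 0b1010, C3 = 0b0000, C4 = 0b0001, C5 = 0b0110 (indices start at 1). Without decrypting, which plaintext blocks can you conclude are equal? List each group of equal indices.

ECB encrypts each block independently with the same key, so equal ciphertext blocks imply equal plaintext blocks.
C1 = C4 = 0b0001, so P1 = P4.

P1 = P4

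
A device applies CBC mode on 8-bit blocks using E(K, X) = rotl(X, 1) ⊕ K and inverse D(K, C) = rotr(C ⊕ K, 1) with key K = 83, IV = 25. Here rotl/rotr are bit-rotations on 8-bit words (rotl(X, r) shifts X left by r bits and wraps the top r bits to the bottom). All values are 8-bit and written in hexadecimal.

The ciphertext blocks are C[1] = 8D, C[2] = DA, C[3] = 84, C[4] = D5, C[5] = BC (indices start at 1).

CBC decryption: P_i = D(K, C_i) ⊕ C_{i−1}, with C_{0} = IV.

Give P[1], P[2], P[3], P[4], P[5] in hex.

P[1]: D(K, 8D) = 07; 07 ⊕ 25 = 22.
P[2]: D(K, DA) = AC; AC ⊕ 8D = 21.
P[3]: D(K, 84) = 83; 83 ⊕ DA = 59.
P[4]: D(K, D5) = 2B; 2B ⊕ 84 = AF.
P[5]: D(K, BC) = 9F; 9F ⊕ D5 = 4A.

P[1] = 22, P[2] = 21, P[3] = 59, P[4] = AF, P[5] = 4A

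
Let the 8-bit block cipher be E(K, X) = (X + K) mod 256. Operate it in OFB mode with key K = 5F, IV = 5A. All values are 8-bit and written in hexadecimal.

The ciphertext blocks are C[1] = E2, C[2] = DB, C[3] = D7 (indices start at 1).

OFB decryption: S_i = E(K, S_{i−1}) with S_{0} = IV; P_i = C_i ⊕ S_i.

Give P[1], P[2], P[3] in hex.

P[1]: S = E(K, 5A) = B9; E2 ⊕ B9 = 5B.
P[2]: S = E(K, B9) = 18; DB ⊕ 18 = C3.
P[3]: S = E(K, 18) = 77; D7 ⊕ 77 = A0.

P[1] = 5B, P[2] = C3, P[3] = A0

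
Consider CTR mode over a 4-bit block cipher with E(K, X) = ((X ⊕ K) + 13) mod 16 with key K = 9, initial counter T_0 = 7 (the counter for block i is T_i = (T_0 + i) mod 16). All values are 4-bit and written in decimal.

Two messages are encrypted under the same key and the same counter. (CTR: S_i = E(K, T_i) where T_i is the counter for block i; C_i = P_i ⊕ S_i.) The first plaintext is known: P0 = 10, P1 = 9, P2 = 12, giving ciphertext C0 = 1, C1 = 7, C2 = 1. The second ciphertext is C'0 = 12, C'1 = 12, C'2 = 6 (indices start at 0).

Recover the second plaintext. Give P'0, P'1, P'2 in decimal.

In CTR with a reused counter, both messages share the same keystream S_i, so C_i ⊕ C'_i = P_i ⊕ P'_i and thus P'_i = P_i ⊕ C_i ⊕ C'_i.
P'0: 10 ⊕ 1 ⊕ 12 = 7.
P'1: 9 ⊕ 7 ⊕ 12 = 2.
P'2: 12 ⊕ 1 ⊕ 6 = 11.

P'0 = 7, P'1 = 2, P'2 = 11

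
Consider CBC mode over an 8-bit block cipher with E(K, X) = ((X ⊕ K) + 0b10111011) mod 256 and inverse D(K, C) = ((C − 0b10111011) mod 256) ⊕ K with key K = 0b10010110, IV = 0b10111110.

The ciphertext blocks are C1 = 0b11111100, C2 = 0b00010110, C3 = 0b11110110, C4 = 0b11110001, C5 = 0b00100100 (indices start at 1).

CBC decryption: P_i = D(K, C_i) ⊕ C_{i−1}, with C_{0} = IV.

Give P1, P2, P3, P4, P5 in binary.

P1: D(K, 0b11111100) = 0b11010111; 0b11010111 ⊕ 0b10111110 = 0b01101001.
P2: D(K, 0b00010110) = 0b11001101; 0b11001101 ⊕ 0b11111100 = 0b00110001.
P3: D(K, 0b11110110) = 0b10101101; 0b10101101 ⊕ 0b00010110 = 0b10111011.
P4: D(K, 0b11110001) = 0b10100000; 0b10100000 ⊕ 0b11110110 = 0b01010110.
P5: D(K, 0b00100100) = 0b11111111; 0b11111111 ⊕ 0b11110001 = 0b00001110.

P1 = 0b01101001, P2 = 0b00110001, P3 = 0b10111011, P4 = 0b01010110, P5 = 0b00001110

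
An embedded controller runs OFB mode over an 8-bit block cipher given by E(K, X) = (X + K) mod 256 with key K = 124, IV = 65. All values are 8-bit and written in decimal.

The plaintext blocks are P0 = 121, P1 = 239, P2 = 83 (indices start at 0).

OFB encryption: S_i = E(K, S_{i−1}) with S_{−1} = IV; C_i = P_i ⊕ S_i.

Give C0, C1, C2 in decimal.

C0: S = E(K, 65) = 189; 121 ⊕ 189 = 196.
C1: S = E(K, 189) = 57; 239 ⊕ 57 = 214.
C2: S = E(K, 57) = 181; 83 ⊕ 181 = 230.

C0 = 196, C1 = 214, C2 = 230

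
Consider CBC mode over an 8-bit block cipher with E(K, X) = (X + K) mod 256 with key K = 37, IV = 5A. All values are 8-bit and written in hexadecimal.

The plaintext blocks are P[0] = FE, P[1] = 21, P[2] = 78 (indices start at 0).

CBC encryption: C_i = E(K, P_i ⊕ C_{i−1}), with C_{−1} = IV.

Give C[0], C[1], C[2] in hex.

C[0]: P[0] ⊕ 5A = A4; E(K, A4) = DB.
C[1]: P[1] ⊕ DB = FA; E(K, FA) = 31.
C[2]: P[2] ⊕ 31 = 49; E(K, 49) = 80.

C[0] = DB, C[1] = 31, C[2] = 80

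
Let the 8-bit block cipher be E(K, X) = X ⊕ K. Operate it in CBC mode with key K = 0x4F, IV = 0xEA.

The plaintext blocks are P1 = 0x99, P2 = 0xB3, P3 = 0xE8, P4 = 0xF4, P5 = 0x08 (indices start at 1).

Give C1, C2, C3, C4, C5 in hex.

CBC encryption: C_i = E(K, P_i ⊕ C_{i−1}), with C_{0} = IV.
C1: P1 ⊕ 0xEA = 0x73; E(K, 0x73) = 0x3C.
C2: P2 ⊕ 0x3C = 0x8F; E(K, 0x8F) = 0xC0.
C3: P3 ⊕ 0xC0 = 0x28; E(K, 0x28) = 0x67.
C4: P4 ⊕ 0x67 = 0x93; E(K, 0x93) = 0xDC.
C5: P5 ⊕ 0xDC = 0xD4; E(K, 0xD4) = 0x9B.

C1 = 0x3C, C2 = 0xC0, C3 = 0x67, C4 = 0xDC, C5 = 0x9B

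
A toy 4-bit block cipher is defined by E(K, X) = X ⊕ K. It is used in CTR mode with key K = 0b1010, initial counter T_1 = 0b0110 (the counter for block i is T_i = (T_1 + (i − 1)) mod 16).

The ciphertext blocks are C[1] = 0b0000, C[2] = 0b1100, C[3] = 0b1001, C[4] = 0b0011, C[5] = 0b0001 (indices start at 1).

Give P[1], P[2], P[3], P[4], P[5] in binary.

P[1] = 0b1100, P[2] = 0b0001, P[3] = 0b1011, P[4] = 0b0000, P[5] = 0b0001

CTR decryption: S_i = E(K, T_i) where T_i is the counter for block i; P_i = C_i ⊕ S_i.
P[1]: T = 0b0110, S = E(K, T) = 0b1100; 0b0000 ⊕ 0b1100 = 0b1100.
P[2]: T = 0b0111, S = E(K, T) = 0b1101; 0b1100 ⊕ 0b1101 = 0b0001.
P[3]: T = 0b1000, S = E(K, T) = 0b0010; 0b1001 ⊕ 0b0010 = 0b1011.
P[4]: T = 0b1001, S = E(K, T) = 0b0011; 0b0011 ⊕ 0b0011 = 0b0000.
P[5]: T = 0b1010, S = E(K, T) = 0b0000; 0b0001 ⊕ 0b0000 = 0b0001.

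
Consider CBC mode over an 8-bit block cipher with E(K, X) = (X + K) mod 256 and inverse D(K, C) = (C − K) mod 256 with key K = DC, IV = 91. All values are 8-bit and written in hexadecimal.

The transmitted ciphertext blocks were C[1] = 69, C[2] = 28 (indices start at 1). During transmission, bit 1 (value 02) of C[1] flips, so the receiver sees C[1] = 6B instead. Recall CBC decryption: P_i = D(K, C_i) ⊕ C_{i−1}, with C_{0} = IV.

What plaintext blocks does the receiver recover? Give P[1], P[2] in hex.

Only C[1] changed, to 6B. In CBC, a change in C_i garbles P_i and flips the same bit in P_{i+1}. Decrypting the received ciphertext:
P[1]: D(K, 6B) = 8F; 8F ⊕ 91 = 1E.
P[2]: D(K, 28) = 4C; 4C ⊕ 6B = 27.
Blocks that differ from the original plaintext: P[1], P[2].

P[1] = 1E, P[2] = 27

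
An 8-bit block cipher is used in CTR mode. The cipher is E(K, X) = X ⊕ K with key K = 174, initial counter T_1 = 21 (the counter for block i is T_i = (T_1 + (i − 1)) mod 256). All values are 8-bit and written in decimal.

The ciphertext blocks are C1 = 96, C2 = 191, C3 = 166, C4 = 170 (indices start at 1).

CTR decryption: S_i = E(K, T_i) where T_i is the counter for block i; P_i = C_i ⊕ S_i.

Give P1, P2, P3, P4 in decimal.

P1 = 219, P2 = 7, P3 = 31, P4 = 28

P1: T = 21, S = E(K, T) = 187; 96 ⊕ 187 = 219.
P2: T = 22, S = E(K, T) = 184; 191 ⊕ 184 = 7.
P3: T = 23, S = E(K, T) = 185; 166 ⊕ 185 = 31.
P4: T = 24, S = E(K, T) = 182; 170 ⊕ 182 = 28.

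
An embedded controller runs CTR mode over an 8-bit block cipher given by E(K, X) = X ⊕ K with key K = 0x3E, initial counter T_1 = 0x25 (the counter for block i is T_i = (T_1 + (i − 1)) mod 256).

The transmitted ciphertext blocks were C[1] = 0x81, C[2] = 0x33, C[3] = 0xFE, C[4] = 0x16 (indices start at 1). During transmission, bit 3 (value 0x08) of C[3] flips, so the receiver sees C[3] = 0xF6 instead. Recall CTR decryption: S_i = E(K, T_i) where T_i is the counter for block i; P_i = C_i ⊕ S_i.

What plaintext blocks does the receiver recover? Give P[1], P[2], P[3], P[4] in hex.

Only C[3] changed, to 0xF6. In CTR, a change in C_i flips the same bit in P_i only; the keystream is unaffected. Decrypting the received ciphertext:
P[1]: T = 0x25, S = E(K, T) = 0x1B; 0x81 ⊕ 0x1B = 0x9A.
P[2]: T = 0x26, S = E(K, T) = 0x18; 0x33 ⊕ 0x18 = 0x2B.
P[3]: T = 0x27, S = E(K, T) = 0x19; 0xF6 ⊕ 0x19 = 0xEF.
P[4]: T = 0x28, S = E(K, T) = 0x16; 0x16 ⊕ 0x16 = 0x00.
Blocks that differ from the original plaintext: P[3].

P[1] = 0x9A, P[2] = 0x2B, P[3] = 0xEF, P[4] = 0x00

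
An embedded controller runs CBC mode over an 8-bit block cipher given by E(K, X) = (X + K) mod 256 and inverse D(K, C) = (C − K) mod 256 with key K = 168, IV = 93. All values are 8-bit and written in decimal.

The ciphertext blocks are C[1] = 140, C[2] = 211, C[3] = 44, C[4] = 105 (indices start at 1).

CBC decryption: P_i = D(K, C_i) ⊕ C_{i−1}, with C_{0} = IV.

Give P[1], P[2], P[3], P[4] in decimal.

P[1] = 185, P[2] = 167, P[3] = 87, P[4] = 237

P[1]: D(K, 140) = 228; 228 ⊕ 93 = 185.
P[2]: D(K, 211) = 43; 43 ⊕ 140 = 167.
P[3]: D(K, 44) = 132; 132 ⊕ 211 = 87.
P[4]: D(K, 105) = 193; 193 ⊕ 44 = 237.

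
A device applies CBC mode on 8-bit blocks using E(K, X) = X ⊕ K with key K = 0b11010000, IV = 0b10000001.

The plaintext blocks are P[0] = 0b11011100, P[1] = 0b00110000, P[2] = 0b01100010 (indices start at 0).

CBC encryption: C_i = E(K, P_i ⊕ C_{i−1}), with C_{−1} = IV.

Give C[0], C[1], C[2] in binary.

C[0] = 0b10001101, C[1] = 0b01101101, C[2] = 0b11011111

C[0]: P[0] ⊕ 0b10000001 = 0b01011101; E(K, 0b01011101) = 0b10001101.
C[1]: P[1] ⊕ 0b10001101 = 0b10111101; E(K, 0b10111101) = 0b01101101.
C[2]: P[2] ⊕ 0b01101101 = 0b00001111; E(K, 0b00001111) = 0b11011111.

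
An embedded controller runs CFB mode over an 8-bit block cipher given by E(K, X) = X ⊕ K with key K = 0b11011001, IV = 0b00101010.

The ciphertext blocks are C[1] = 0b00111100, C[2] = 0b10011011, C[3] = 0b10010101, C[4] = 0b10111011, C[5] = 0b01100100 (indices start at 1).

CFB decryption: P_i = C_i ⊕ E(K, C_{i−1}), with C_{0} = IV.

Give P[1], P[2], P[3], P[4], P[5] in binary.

P[1]: E(K, 0b00101010) = 0b11110011; 0b00111100 ⊕ 0b11110011 = 0b11001111.
P[2]: E(K, 0b00111100) = 0b11100101; 0b10011011 ⊕ 0b11100101 = 0b01111110.
P[3]: E(K, 0b10011011) = 0b01000010; 0b10010101 ⊕ 0b01000010 = 0b11010111.
P[4]: E(K, 0b10010101) = 0b01001100; 0b10111011 ⊕ 0b01001100 = 0b11110111.
P[5]: E(K, 0b10111011) = 0b01100010; 0b01100100 ⊕ 0b01100010 = 0b00000110.

P[1] = 0b11001111, P[2] = 0b01111110, P[3] = 0b11010111, P[4] = 0b11110111, P[5] = 0b00000110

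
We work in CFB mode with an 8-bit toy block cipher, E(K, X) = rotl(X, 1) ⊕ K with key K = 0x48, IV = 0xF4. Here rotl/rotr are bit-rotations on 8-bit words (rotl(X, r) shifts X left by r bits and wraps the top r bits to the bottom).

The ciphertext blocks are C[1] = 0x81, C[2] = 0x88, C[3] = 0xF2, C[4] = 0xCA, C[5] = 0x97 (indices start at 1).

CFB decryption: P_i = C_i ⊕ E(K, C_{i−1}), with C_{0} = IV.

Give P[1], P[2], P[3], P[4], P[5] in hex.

P[1]: E(K, 0xF4) = 0xA1; 0x81 ⊕ 0xA1 = 0x20.
P[2]: E(K, 0x81) = 0x4B; 0x88 ⊕ 0x4B = 0xC3.
P[3]: E(K, 0x88) = 0x59; 0xF2 ⊕ 0x59 = 0xAB.
P[4]: E(K, 0xF2) = 0xAD; 0xCA ⊕ 0xAD = 0x67.
P[5]: E(K, 0xCA) = 0xDD; 0x97 ⊕ 0xDD = 0x4A.

P[1] = 0x20, P[2] = 0xC3, P[3] = 0xAB, P[4] = 0x67, P[5] = 0x4A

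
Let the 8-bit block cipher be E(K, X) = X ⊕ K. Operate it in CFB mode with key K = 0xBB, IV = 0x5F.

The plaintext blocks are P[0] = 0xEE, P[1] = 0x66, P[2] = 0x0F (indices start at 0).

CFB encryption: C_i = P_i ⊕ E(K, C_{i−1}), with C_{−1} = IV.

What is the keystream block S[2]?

0x6C

C[0]: E(K, 0x5F) = 0xE4; 0xEE ⊕ 0xE4 = 0x0A.
C[1]: E(K, 0x0A) = 0xB1; 0x66 ⊕ 0xB1 = 0xD7.
C[2]: E(K, 0xD7) = 0x6C; 0x0F ⊕ 0x6C = 0x63.
So S[2] = 0x6C.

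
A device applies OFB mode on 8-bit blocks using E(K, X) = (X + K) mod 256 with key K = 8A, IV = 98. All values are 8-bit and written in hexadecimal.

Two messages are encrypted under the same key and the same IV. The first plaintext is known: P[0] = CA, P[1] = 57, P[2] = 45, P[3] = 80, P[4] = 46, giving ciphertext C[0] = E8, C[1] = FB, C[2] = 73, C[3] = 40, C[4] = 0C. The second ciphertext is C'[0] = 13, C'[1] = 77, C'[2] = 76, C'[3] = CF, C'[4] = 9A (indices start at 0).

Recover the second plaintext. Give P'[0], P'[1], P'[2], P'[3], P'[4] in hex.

P'[0] = 31, P'[1] = DB, P'[2] = 40, P'[3] = 0F, P'[4] = D0

In OFB with a reused IV, both messages share the same keystream S_i, so C_i ⊕ C'_i = P_i ⊕ P'_i and thus P'_i = P_i ⊕ C_i ⊕ C'_i.
P'[0]: CA ⊕ E8 ⊕ 13 = 31.
P'[1]: 57 ⊕ FB ⊕ 77 = DB.
P'[2]: 45 ⊕ 73 ⊕ 76 = 40.
P'[3]: 80 ⊕ 40 ⊕ CF = 0F.
P'[4]: 46 ⊕ 0C ⊕ 9A = D0.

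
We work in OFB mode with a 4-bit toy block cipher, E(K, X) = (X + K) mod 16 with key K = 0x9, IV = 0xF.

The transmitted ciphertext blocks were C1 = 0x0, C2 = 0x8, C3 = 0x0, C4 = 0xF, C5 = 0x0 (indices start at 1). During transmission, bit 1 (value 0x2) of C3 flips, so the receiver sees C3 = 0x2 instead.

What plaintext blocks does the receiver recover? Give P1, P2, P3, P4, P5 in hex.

P1 = 0x8, P2 = 0x9, P3 = 0x8, P4 = 0xC, P5 = 0xC

OFB decryption: S_i = E(K, S_{i−1}) with S_{0} = IV; P_i = C_i ⊕ S_i.
Only C3 changed, to 0x2. In OFB, a change in C_i flips the same bit in P_i only; the keystream is unaffected. Decrypting the received ciphertext:
P1: S = E(K, 0xF) = 0x8; 0x0 ⊕ 0x8 = 0x8.
P2: S = E(K, 0x8) = 0x1; 0x8 ⊕ 0x1 = 0x9.
P3: S = E(K, 0x1) = 0xA; 0x2 ⊕ 0xA = 0x8.
P4: S = E(K, 0xA) = 0x3; 0xF ⊕ 0x3 = 0xC.
P5: S = E(K, 0x3) = 0xC; 0x0 ⊕ 0xC = 0xC.
Blocks that differ from the original plaintext: P3.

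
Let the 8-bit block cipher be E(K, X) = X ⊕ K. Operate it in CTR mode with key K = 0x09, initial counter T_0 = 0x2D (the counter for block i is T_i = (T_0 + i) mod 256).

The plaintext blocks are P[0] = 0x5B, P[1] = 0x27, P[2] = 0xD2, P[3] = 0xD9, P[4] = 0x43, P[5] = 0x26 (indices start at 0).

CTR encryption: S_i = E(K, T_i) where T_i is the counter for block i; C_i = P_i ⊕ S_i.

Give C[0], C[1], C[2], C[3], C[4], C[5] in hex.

C[0] = 0x7F, C[1] = 0x00, C[2] = 0xF4, C[3] = 0xE0, C[4] = 0x7B, C[5] = 0x1D

C[0]: T = 0x2D, S = E(K, T) = 0x24; 0x5B ⊕ 0x24 = 0x7F.
C[1]: T = 0x2E, S = E(K, T) = 0x27; 0x27 ⊕ 0x27 = 0x00.
C[2]: T = 0x2F, S = E(K, T) = 0x26; 0xD2 ⊕ 0x26 = 0xF4.
C[3]: T = 0x30, S = E(K, T) = 0x39; 0xD9 ⊕ 0x39 = 0xE0.
C[4]: T = 0x31, S = E(K, T) = 0x38; 0x43 ⊕ 0x38 = 0x7B.
C[5]: T = 0x32, S = E(K, T) = 0x3B; 0x26 ⊕ 0x3B = 0x1D.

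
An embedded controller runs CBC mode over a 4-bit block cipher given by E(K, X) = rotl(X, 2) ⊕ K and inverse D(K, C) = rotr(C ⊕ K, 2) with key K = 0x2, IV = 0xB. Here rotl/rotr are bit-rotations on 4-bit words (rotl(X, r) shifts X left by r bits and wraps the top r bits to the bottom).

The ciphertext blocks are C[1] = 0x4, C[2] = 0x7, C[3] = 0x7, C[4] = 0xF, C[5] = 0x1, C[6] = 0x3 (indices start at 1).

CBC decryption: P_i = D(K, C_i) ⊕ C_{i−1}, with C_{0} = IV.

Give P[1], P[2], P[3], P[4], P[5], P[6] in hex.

P[1]: D(K, 0x4) = 0x9; 0x9 ⊕ 0xB = 0x2.
P[2]: D(K, 0x7) = 0x5; 0x5 ⊕ 0x4 = 0x1.
P[3]: D(K, 0x7) = 0x5; 0x5 ⊕ 0x7 = 0x2.
P[4]: D(K, 0xF) = 0x7; 0x7 ⊕ 0x7 = 0x0.
P[5]: D(K, 0x1) = 0xC; 0xC ⊕ 0xF = 0x3.
P[6]: D(K, 0x3) = 0x4; 0x4 ⊕ 0x1 = 0x5.

P[1] = 0x2, P[2] = 0x1, P[3] = 0x2, P[4] = 0x0, P[5] = 0x3, P[6] = 0x5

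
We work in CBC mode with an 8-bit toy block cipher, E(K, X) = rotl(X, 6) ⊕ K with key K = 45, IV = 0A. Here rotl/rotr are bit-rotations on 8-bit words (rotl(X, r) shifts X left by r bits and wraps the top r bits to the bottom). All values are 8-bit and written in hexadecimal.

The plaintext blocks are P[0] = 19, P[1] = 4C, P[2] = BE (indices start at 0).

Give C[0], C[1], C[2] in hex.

C[0] = 81, C[1] = 36, C[2] = 67

CBC encryption: C_i = E(K, P_i ⊕ C_{i−1}), with C_{−1} = IV.
C[0]: P[0] ⊕ 0A = 13; E(K, 13) = 81.
C[1]: P[1] ⊕ 81 = CD; E(K, CD) = 36.
C[2]: P[2] ⊕ 36 = 88; E(K, 88) = 67.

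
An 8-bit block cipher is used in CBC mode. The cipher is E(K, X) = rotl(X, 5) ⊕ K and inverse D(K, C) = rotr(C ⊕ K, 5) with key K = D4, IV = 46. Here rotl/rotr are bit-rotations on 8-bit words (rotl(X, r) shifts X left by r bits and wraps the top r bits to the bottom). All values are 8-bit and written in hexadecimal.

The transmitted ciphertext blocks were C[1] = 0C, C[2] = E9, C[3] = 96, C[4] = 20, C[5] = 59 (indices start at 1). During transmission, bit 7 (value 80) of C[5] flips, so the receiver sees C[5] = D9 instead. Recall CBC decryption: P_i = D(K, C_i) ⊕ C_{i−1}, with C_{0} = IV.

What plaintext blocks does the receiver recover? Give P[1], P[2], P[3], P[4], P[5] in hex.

P[1] = 80, P[2] = E5, P[3] = FB, P[4] = 31, P[5] = 48

Only C[5] changed, to D9. In CBC, a change in C_i garbles P_i and flips the same bit in P_{i+1}. Decrypting the received ciphertext:
P[1]: D(K, 0C) = C6; C6 ⊕ 46 = 80.
P[2]: D(K, E9) = E9; E9 ⊕ 0C = E5.
P[3]: D(K, 96) = 12; 12 ⊕ E9 = FB.
P[4]: D(K, 20) = A7; A7 ⊕ 96 = 31.
P[5]: D(K, D9) = 68; 68 ⊕ 20 = 48.
Blocks that differ from the original plaintext: P[5].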